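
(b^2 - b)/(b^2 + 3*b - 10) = b*(b - 1)/(b^2 + 3*b - 10)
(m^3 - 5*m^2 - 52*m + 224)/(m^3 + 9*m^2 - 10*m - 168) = (m - 8)/(m + 6)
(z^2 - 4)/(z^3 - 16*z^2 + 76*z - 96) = (z + 2)/(z^2 - 14*z + 48)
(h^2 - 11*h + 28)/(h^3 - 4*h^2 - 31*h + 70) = (h - 4)/(h^2 + 3*h - 10)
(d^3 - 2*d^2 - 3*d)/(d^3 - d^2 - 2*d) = (d - 3)/(d - 2)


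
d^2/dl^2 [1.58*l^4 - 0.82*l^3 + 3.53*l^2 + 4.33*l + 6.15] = 18.96*l^2 - 4.92*l + 7.06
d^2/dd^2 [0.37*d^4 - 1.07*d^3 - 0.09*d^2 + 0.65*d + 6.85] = 4.44*d^2 - 6.42*d - 0.18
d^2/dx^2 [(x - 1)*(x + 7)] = 2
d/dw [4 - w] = -1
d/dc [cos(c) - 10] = -sin(c)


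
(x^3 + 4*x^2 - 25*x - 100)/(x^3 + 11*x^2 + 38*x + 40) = (x - 5)/(x + 2)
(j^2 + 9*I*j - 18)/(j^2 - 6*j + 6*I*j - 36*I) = (j + 3*I)/(j - 6)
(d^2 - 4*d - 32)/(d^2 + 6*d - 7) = (d^2 - 4*d - 32)/(d^2 + 6*d - 7)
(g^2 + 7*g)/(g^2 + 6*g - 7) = g/(g - 1)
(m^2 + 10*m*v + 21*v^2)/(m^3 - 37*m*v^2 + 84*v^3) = (m + 3*v)/(m^2 - 7*m*v + 12*v^2)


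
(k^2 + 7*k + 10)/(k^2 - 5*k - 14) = (k + 5)/(k - 7)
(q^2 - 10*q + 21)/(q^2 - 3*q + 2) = (q^2 - 10*q + 21)/(q^2 - 3*q + 2)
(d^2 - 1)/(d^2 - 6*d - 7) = (d - 1)/(d - 7)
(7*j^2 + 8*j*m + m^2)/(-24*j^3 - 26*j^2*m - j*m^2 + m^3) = (-7*j - m)/(24*j^2 + 2*j*m - m^2)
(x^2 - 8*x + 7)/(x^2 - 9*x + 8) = (x - 7)/(x - 8)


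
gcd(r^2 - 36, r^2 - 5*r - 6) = r - 6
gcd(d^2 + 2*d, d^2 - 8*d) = d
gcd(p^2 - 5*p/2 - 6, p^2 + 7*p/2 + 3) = p + 3/2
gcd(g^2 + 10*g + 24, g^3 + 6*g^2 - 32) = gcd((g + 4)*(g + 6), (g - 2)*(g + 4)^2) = g + 4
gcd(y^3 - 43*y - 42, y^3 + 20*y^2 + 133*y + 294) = y + 6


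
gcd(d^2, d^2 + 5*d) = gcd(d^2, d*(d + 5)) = d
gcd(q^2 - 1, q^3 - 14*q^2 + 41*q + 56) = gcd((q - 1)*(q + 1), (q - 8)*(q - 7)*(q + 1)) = q + 1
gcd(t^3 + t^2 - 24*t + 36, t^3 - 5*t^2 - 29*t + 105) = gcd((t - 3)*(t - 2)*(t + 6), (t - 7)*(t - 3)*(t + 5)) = t - 3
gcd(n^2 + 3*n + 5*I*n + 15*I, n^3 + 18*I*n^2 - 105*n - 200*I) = n + 5*I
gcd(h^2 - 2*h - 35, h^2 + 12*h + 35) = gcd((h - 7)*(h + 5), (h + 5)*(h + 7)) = h + 5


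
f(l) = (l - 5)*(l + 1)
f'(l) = 2*l - 4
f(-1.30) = 1.89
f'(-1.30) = -6.60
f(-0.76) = -1.38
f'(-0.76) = -5.52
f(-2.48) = 11.07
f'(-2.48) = -8.96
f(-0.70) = -1.71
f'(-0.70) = -5.40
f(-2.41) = 10.45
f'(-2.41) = -8.82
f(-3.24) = 18.46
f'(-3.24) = -10.48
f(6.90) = 15.01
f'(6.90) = 9.80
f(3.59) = -6.47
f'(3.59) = 3.18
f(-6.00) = 55.00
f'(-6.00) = -16.00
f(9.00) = 40.00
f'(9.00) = 14.00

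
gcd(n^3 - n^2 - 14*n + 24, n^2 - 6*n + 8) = n - 2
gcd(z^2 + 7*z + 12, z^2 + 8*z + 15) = z + 3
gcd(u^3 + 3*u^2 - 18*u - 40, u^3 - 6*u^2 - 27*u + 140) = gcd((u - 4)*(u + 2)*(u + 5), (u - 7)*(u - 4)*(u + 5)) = u^2 + u - 20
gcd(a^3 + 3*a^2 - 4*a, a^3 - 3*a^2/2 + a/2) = a^2 - a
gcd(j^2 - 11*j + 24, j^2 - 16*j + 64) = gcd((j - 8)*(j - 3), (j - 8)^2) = j - 8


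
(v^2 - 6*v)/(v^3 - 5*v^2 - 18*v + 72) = v/(v^2 + v - 12)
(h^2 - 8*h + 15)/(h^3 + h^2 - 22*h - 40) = (h - 3)/(h^2 + 6*h + 8)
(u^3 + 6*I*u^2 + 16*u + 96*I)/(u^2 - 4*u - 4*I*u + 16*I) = (u^2 + 10*I*u - 24)/(u - 4)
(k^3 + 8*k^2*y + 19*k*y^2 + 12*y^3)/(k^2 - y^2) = (-k^2 - 7*k*y - 12*y^2)/(-k + y)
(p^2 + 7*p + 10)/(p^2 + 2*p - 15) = (p + 2)/(p - 3)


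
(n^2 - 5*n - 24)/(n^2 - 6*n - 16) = (n + 3)/(n + 2)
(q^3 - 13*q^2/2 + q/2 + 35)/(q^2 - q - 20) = (q^2 - 3*q/2 - 7)/(q + 4)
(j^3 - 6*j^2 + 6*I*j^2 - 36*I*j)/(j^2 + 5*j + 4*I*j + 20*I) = j*(j^2 + 6*j*(-1 + I) - 36*I)/(j^2 + j*(5 + 4*I) + 20*I)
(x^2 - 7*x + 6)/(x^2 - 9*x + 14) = (x^2 - 7*x + 6)/(x^2 - 9*x + 14)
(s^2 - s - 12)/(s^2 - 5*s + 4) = (s + 3)/(s - 1)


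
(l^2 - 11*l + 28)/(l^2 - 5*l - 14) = (l - 4)/(l + 2)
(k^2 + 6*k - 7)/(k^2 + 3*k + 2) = (k^2 + 6*k - 7)/(k^2 + 3*k + 2)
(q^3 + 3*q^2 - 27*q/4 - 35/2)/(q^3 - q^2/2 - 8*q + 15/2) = (q^2 + 11*q/2 + 7)/(q^2 + 2*q - 3)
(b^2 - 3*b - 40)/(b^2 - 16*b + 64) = (b + 5)/(b - 8)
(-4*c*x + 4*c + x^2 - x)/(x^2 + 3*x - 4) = (-4*c + x)/(x + 4)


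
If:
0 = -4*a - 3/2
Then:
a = -3/8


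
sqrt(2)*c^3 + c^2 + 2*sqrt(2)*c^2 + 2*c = c*(c + 2)*(sqrt(2)*c + 1)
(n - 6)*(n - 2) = n^2 - 8*n + 12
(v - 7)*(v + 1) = v^2 - 6*v - 7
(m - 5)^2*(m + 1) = m^3 - 9*m^2 + 15*m + 25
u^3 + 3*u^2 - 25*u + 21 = (u - 3)*(u - 1)*(u + 7)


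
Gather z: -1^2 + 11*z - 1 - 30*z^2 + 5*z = -30*z^2 + 16*z - 2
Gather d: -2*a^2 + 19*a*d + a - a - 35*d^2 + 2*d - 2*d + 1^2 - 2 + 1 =-2*a^2 + 19*a*d - 35*d^2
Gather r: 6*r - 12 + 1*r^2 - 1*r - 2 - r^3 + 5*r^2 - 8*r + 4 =-r^3 + 6*r^2 - 3*r - 10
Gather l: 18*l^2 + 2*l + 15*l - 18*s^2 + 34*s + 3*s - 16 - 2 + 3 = 18*l^2 + 17*l - 18*s^2 + 37*s - 15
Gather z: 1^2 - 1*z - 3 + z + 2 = 0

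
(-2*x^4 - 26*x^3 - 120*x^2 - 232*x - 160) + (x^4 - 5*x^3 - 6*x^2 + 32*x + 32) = -x^4 - 31*x^3 - 126*x^2 - 200*x - 128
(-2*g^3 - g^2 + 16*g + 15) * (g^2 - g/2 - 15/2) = -2*g^5 + 63*g^3/2 + 29*g^2/2 - 255*g/2 - 225/2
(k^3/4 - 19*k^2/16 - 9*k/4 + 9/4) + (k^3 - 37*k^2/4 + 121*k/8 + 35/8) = 5*k^3/4 - 167*k^2/16 + 103*k/8 + 53/8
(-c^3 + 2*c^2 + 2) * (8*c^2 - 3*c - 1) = -8*c^5 + 19*c^4 - 5*c^3 + 14*c^2 - 6*c - 2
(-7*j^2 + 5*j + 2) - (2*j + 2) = -7*j^2 + 3*j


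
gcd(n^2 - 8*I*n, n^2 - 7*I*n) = n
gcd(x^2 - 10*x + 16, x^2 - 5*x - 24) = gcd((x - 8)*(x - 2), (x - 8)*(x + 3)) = x - 8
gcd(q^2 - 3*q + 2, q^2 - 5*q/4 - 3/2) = q - 2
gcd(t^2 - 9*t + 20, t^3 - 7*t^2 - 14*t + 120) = t - 5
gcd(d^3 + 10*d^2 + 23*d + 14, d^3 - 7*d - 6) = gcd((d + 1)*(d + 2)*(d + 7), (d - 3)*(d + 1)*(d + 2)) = d^2 + 3*d + 2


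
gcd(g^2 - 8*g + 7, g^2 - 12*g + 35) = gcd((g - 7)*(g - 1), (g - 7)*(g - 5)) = g - 7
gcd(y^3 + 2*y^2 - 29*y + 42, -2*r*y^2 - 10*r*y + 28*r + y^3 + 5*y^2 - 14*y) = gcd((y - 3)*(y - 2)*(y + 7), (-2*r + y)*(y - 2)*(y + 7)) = y^2 + 5*y - 14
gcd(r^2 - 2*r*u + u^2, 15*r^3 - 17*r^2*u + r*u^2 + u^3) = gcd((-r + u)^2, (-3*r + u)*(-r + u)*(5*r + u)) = r - u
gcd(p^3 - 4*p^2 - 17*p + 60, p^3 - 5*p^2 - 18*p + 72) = p^2 + p - 12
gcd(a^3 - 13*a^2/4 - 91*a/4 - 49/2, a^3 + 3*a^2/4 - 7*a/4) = a + 7/4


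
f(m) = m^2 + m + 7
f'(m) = 2*m + 1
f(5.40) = 41.56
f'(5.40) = 11.80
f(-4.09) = 19.64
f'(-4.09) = -7.18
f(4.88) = 35.69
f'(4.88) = 10.76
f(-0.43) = 6.75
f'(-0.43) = 0.14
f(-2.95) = 12.75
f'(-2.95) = -4.90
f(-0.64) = 6.77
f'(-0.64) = -0.28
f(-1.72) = 8.24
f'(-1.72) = -2.44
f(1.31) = 10.03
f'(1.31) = 3.62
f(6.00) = 49.00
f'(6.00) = 13.00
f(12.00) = 163.00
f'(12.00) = 25.00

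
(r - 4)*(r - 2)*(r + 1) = r^3 - 5*r^2 + 2*r + 8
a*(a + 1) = a^2 + a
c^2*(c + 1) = c^3 + c^2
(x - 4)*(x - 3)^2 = x^3 - 10*x^2 + 33*x - 36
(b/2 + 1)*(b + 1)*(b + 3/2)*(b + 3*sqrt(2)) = b^4/2 + 3*sqrt(2)*b^3/2 + 9*b^3/4 + 13*b^2/4 + 27*sqrt(2)*b^2/4 + 3*b/2 + 39*sqrt(2)*b/4 + 9*sqrt(2)/2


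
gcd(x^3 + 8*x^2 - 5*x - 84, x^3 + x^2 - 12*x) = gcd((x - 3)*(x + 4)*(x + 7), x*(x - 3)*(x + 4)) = x^2 + x - 12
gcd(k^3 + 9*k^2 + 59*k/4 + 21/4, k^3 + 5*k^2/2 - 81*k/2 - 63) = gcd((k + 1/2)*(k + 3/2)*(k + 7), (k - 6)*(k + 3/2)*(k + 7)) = k^2 + 17*k/2 + 21/2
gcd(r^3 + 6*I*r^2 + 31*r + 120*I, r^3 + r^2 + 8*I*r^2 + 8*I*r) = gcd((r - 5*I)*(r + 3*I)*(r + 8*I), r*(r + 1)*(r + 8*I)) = r + 8*I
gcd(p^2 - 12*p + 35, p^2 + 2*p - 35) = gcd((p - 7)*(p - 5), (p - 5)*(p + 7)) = p - 5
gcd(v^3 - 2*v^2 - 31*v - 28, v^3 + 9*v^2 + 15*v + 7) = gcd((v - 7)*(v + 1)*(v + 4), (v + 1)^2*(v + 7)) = v + 1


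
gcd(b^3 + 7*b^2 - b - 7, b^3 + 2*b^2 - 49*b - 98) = b + 7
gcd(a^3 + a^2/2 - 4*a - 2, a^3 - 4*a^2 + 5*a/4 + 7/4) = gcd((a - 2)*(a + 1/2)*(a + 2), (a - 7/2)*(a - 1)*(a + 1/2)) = a + 1/2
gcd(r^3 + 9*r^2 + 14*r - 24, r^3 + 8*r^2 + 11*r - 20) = r^2 + 3*r - 4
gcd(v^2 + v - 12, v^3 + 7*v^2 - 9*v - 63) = v - 3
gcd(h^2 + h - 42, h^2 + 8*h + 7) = h + 7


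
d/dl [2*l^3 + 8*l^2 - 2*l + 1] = 6*l^2 + 16*l - 2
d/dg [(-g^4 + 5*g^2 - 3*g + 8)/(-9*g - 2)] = (27*g^4 + 8*g^3 - 45*g^2 - 20*g + 78)/(81*g^2 + 36*g + 4)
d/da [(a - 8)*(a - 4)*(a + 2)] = 3*a^2 - 20*a + 8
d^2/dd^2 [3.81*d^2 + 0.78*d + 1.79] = 7.62000000000000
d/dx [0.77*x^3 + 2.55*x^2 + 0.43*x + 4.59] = 2.31*x^2 + 5.1*x + 0.43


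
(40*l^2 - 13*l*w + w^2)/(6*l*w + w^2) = (40*l^2 - 13*l*w + w^2)/(w*(6*l + w))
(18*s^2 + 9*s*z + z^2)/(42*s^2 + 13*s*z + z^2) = (3*s + z)/(7*s + z)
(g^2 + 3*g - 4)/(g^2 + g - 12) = (g - 1)/(g - 3)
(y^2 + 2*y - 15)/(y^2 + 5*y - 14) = (y^2 + 2*y - 15)/(y^2 + 5*y - 14)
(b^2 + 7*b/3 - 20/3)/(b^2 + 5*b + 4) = (b - 5/3)/(b + 1)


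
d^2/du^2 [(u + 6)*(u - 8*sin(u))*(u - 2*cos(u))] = 8*u^2*sin(u) + 2*u^2*cos(u) + 56*u*sin(u) - 32*u*sin(2*u) - 20*u*cos(u) + 6*u + 8*sin(u) - 192*sin(2*u) - 100*cos(u) + 32*cos(2*u) + 12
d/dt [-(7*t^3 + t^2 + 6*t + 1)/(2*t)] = -7*t - 1/2 + 1/(2*t^2)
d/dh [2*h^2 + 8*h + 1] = 4*h + 8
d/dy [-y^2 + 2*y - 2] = 2 - 2*y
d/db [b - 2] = 1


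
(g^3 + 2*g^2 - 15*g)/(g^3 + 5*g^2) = (g - 3)/g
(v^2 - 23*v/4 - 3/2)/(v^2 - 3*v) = (4*v^2 - 23*v - 6)/(4*v*(v - 3))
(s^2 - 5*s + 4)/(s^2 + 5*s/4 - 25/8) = 8*(s^2 - 5*s + 4)/(8*s^2 + 10*s - 25)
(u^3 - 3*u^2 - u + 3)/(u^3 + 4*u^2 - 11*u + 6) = (u^2 - 2*u - 3)/(u^2 + 5*u - 6)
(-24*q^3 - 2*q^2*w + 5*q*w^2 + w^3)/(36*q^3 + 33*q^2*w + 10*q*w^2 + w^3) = (-2*q + w)/(3*q + w)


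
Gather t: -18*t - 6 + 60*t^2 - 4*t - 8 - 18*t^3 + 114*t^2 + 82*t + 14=-18*t^3 + 174*t^2 + 60*t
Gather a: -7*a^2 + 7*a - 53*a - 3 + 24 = -7*a^2 - 46*a + 21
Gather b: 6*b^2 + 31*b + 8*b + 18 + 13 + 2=6*b^2 + 39*b + 33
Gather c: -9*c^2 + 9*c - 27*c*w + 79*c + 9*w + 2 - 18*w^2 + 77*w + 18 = -9*c^2 + c*(88 - 27*w) - 18*w^2 + 86*w + 20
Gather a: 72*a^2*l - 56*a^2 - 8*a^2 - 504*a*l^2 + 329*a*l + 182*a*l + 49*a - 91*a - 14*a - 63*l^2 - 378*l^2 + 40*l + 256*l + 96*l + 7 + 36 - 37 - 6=a^2*(72*l - 64) + a*(-504*l^2 + 511*l - 56) - 441*l^2 + 392*l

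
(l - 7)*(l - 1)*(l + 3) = l^3 - 5*l^2 - 17*l + 21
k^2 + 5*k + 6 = (k + 2)*(k + 3)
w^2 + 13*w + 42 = (w + 6)*(w + 7)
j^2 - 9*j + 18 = (j - 6)*(j - 3)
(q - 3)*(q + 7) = q^2 + 4*q - 21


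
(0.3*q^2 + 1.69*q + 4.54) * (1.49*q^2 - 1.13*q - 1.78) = 0.447*q^4 + 2.1791*q^3 + 4.3209*q^2 - 8.1384*q - 8.0812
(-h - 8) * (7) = -7*h - 56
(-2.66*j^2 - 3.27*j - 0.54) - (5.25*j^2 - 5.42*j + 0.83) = -7.91*j^2 + 2.15*j - 1.37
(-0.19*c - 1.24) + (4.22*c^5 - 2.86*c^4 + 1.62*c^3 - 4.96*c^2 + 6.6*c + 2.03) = 4.22*c^5 - 2.86*c^4 + 1.62*c^3 - 4.96*c^2 + 6.41*c + 0.79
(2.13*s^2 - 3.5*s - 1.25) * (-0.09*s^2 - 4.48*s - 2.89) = -0.1917*s^4 - 9.2274*s^3 + 9.6368*s^2 + 15.715*s + 3.6125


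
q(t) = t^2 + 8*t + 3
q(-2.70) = -11.31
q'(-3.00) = 2.00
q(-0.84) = -3.01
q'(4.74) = 17.48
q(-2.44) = -10.57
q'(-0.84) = 6.32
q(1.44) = 16.59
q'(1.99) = 11.98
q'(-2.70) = 2.60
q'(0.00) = 8.00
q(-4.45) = -12.80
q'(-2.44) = 3.12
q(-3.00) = -12.00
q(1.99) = 22.88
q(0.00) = 3.00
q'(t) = 2*t + 8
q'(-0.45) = 7.10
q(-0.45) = -0.40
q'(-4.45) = -0.90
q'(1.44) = 10.88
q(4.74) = 63.39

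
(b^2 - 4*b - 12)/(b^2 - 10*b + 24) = (b + 2)/(b - 4)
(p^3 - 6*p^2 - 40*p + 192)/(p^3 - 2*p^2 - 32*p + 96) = (p - 8)/(p - 4)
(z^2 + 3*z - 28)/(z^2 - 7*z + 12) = (z + 7)/(z - 3)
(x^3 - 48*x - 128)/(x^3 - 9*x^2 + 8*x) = (x^2 + 8*x + 16)/(x*(x - 1))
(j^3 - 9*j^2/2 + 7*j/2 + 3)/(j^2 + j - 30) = (j^3 - 9*j^2/2 + 7*j/2 + 3)/(j^2 + j - 30)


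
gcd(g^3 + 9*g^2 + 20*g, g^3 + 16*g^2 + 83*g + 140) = g^2 + 9*g + 20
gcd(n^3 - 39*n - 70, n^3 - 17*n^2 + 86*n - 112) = n - 7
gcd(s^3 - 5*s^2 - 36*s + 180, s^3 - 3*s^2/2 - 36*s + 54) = s^2 - 36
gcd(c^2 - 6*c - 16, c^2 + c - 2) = c + 2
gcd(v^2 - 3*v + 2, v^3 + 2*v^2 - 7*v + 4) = v - 1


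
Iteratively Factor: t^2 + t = (t)*(t + 1)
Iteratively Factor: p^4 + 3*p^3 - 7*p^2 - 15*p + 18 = (p - 2)*(p^3 + 5*p^2 + 3*p - 9) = (p - 2)*(p + 3)*(p^2 + 2*p - 3) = (p - 2)*(p + 3)^2*(p - 1)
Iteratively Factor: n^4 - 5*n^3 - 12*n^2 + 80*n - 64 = (n - 4)*(n^3 - n^2 - 16*n + 16) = (n - 4)*(n - 1)*(n^2 - 16) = (n - 4)^2*(n - 1)*(n + 4)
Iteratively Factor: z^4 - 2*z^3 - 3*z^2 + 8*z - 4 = (z + 2)*(z^3 - 4*z^2 + 5*z - 2) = (z - 2)*(z + 2)*(z^2 - 2*z + 1) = (z - 2)*(z - 1)*(z + 2)*(z - 1)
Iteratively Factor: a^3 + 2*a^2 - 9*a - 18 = (a + 2)*(a^2 - 9) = (a + 2)*(a + 3)*(a - 3)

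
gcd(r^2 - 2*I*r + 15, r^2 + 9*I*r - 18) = r + 3*I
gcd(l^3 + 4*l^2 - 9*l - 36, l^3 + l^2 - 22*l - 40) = l + 4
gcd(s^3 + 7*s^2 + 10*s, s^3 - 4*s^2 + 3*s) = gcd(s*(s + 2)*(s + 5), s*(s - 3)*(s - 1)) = s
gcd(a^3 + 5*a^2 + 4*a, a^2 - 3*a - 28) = a + 4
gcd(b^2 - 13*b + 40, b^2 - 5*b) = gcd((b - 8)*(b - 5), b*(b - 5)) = b - 5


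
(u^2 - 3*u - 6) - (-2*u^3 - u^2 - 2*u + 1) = 2*u^3 + 2*u^2 - u - 7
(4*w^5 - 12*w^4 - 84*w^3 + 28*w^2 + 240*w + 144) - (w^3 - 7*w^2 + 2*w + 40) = 4*w^5 - 12*w^4 - 85*w^3 + 35*w^2 + 238*w + 104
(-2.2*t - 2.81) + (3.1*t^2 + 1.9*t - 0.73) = 3.1*t^2 - 0.3*t - 3.54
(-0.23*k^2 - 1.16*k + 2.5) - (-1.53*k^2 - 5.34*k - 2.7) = 1.3*k^2 + 4.18*k + 5.2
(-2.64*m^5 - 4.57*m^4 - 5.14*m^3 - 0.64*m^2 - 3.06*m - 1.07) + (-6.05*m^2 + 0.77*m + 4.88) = -2.64*m^5 - 4.57*m^4 - 5.14*m^3 - 6.69*m^2 - 2.29*m + 3.81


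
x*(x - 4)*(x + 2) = x^3 - 2*x^2 - 8*x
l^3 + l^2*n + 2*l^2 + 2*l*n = l*(l + 2)*(l + n)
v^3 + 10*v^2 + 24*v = v*(v + 4)*(v + 6)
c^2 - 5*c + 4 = (c - 4)*(c - 1)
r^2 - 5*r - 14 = (r - 7)*(r + 2)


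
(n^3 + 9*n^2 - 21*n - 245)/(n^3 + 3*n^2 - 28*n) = (n^2 + 2*n - 35)/(n*(n - 4))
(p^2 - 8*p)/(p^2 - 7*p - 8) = p/(p + 1)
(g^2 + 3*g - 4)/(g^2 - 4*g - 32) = (g - 1)/(g - 8)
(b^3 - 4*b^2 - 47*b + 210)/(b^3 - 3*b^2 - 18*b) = (b^2 + 2*b - 35)/(b*(b + 3))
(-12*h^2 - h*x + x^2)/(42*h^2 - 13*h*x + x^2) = (-12*h^2 - h*x + x^2)/(42*h^2 - 13*h*x + x^2)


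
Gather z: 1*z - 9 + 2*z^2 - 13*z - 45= 2*z^2 - 12*z - 54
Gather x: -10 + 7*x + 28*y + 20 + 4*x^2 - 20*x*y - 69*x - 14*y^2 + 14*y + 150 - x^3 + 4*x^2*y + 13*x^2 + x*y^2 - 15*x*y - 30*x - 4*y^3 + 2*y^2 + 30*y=-x^3 + x^2*(4*y + 17) + x*(y^2 - 35*y - 92) - 4*y^3 - 12*y^2 + 72*y + 160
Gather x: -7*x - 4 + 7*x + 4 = 0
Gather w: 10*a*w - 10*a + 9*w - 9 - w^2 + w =-10*a - w^2 + w*(10*a + 10) - 9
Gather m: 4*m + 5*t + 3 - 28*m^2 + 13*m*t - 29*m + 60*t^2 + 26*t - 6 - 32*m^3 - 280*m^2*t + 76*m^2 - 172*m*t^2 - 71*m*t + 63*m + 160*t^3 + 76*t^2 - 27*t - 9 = -32*m^3 + m^2*(48 - 280*t) + m*(-172*t^2 - 58*t + 38) + 160*t^3 + 136*t^2 + 4*t - 12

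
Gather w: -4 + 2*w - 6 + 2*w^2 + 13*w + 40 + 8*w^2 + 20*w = 10*w^2 + 35*w + 30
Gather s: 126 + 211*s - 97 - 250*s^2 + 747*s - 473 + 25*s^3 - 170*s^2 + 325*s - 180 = 25*s^3 - 420*s^2 + 1283*s - 624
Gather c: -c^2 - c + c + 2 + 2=4 - c^2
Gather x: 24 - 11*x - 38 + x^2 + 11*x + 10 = x^2 - 4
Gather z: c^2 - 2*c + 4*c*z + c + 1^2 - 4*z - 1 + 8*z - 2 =c^2 - c + z*(4*c + 4) - 2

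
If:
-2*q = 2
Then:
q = -1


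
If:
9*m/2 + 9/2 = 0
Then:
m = -1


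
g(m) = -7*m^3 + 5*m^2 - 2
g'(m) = -21*m^2 + 10*m = m*(10 - 21*m)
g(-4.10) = 564.50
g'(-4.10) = -394.01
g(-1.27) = 20.40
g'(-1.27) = -46.57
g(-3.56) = 377.19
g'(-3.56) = -301.75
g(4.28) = -459.23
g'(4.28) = -341.89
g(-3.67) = 411.36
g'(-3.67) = -319.55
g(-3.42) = 336.49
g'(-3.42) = -279.82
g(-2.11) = 86.02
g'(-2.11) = -114.59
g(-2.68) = 168.65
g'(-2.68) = -177.63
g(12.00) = -11378.00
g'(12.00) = -2904.00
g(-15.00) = 24748.00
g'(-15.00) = -4875.00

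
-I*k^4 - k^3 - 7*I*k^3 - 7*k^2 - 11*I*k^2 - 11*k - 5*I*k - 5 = (k + 1)*(k + 5)*(k - I)*(-I*k - I)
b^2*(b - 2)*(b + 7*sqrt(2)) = b^4 - 2*b^3 + 7*sqrt(2)*b^3 - 14*sqrt(2)*b^2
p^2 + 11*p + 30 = (p + 5)*(p + 6)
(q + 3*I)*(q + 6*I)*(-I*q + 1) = -I*q^3 + 10*q^2 + 27*I*q - 18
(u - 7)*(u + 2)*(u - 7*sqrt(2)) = u^3 - 7*sqrt(2)*u^2 - 5*u^2 - 14*u + 35*sqrt(2)*u + 98*sqrt(2)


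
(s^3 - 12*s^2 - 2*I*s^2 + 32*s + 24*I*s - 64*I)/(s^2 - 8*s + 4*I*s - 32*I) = (s^2 - 2*s*(2 + I) + 8*I)/(s + 4*I)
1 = 1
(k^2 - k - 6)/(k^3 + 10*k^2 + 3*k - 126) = (k + 2)/(k^2 + 13*k + 42)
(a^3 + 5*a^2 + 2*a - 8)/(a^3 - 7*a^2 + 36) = (a^2 + 3*a - 4)/(a^2 - 9*a + 18)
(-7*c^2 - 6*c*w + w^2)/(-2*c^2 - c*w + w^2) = (-7*c + w)/(-2*c + w)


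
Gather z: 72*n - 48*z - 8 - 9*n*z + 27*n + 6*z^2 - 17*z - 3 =99*n + 6*z^2 + z*(-9*n - 65) - 11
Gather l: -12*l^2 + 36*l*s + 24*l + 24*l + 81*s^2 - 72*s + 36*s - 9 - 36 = -12*l^2 + l*(36*s + 48) + 81*s^2 - 36*s - 45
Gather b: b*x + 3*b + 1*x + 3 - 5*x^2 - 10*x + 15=b*(x + 3) - 5*x^2 - 9*x + 18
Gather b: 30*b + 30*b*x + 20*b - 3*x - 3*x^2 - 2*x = b*(30*x + 50) - 3*x^2 - 5*x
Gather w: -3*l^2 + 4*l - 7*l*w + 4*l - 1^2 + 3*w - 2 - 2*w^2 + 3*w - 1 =-3*l^2 + 8*l - 2*w^2 + w*(6 - 7*l) - 4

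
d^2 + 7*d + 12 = (d + 3)*(d + 4)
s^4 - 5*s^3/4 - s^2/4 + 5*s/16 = s*(s - 5/4)*(s - 1/2)*(s + 1/2)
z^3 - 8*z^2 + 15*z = z*(z - 5)*(z - 3)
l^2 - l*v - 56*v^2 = (l - 8*v)*(l + 7*v)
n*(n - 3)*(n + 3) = n^3 - 9*n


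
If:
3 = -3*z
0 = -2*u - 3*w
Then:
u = -3*w/2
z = -1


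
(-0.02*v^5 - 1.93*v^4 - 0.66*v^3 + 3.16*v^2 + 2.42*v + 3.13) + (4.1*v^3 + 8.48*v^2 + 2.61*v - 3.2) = -0.02*v^5 - 1.93*v^4 + 3.44*v^3 + 11.64*v^2 + 5.03*v - 0.0700000000000003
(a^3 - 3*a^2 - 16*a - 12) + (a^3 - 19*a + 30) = 2*a^3 - 3*a^2 - 35*a + 18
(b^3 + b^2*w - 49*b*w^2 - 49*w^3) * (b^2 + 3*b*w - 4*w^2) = b^5 + 4*b^4*w - 50*b^3*w^2 - 200*b^2*w^3 + 49*b*w^4 + 196*w^5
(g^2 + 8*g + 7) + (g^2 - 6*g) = 2*g^2 + 2*g + 7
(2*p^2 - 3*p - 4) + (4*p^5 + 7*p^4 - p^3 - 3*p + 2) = 4*p^5 + 7*p^4 - p^3 + 2*p^2 - 6*p - 2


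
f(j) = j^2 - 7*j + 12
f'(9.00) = 11.00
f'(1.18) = -4.64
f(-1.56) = 25.35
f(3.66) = -0.22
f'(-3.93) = -14.86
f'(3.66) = 0.32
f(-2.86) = 40.20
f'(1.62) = -3.76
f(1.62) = 3.28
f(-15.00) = 342.00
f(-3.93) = 54.95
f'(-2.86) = -12.72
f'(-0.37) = -7.74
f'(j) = 2*j - 7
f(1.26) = 4.77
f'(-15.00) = -37.00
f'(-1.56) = -10.12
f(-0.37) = 14.73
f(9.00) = 30.00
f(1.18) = 5.13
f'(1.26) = -4.48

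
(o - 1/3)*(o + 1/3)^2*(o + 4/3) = o^4 + 5*o^3/3 + o^2/3 - 5*o/27 - 4/81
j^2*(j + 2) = j^3 + 2*j^2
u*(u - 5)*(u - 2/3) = u^3 - 17*u^2/3 + 10*u/3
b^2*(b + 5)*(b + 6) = b^4 + 11*b^3 + 30*b^2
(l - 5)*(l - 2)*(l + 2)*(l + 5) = l^4 - 29*l^2 + 100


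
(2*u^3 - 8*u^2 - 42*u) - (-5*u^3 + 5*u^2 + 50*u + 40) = 7*u^3 - 13*u^2 - 92*u - 40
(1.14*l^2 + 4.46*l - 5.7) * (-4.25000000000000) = -4.845*l^2 - 18.955*l + 24.225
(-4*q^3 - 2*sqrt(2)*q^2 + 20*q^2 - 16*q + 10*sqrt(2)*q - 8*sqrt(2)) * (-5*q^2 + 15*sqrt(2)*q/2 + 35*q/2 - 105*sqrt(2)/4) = 20*q^5 - 170*q^4 - 20*sqrt(2)*q^4 + 170*sqrt(2)*q^3 + 400*q^3 - 430*sqrt(2)*q^2 - 25*q^2 - 645*q + 280*sqrt(2)*q + 420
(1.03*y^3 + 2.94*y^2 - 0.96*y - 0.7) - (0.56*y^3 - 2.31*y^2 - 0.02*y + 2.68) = 0.47*y^3 + 5.25*y^2 - 0.94*y - 3.38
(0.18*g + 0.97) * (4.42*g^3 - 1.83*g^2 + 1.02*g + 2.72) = 0.7956*g^4 + 3.958*g^3 - 1.5915*g^2 + 1.479*g + 2.6384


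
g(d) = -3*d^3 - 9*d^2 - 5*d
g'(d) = -9*d^2 - 18*d - 5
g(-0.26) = 0.74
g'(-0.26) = -0.93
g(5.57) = -825.50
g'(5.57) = -384.48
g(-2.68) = 6.50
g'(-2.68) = -21.40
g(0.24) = -1.76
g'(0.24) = -9.84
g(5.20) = -691.18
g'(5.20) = -341.96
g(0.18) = -1.21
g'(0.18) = -8.53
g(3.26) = -215.89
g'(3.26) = -159.33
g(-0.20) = 0.66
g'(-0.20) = -1.76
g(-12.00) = 3948.00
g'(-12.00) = -1085.00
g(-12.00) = 3948.00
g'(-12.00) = -1085.00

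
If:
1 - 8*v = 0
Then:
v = 1/8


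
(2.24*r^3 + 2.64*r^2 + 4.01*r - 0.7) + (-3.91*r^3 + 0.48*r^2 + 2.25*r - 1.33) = -1.67*r^3 + 3.12*r^2 + 6.26*r - 2.03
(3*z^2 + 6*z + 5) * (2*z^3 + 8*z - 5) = 6*z^5 + 12*z^4 + 34*z^3 + 33*z^2 + 10*z - 25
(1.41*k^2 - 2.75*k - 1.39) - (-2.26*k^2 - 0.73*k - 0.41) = 3.67*k^2 - 2.02*k - 0.98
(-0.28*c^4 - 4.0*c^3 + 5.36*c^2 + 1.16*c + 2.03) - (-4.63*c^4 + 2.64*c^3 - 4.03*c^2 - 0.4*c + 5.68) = 4.35*c^4 - 6.64*c^3 + 9.39*c^2 + 1.56*c - 3.65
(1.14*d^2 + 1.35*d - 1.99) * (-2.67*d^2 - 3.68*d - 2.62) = -3.0438*d^4 - 7.7997*d^3 - 2.6415*d^2 + 3.7862*d + 5.2138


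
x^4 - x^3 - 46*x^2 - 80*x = x*(x - 8)*(x + 2)*(x + 5)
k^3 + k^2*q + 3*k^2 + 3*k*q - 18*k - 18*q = (k - 3)*(k + 6)*(k + q)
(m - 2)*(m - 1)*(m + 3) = m^3 - 7*m + 6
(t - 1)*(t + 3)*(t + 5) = t^3 + 7*t^2 + 7*t - 15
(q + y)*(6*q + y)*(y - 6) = 6*q^2*y - 36*q^2 + 7*q*y^2 - 42*q*y + y^3 - 6*y^2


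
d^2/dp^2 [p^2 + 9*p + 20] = 2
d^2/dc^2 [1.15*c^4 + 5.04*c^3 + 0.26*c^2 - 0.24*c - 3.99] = 13.8*c^2 + 30.24*c + 0.52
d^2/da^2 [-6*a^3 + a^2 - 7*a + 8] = 2 - 36*a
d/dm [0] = 0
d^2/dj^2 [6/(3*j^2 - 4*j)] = 12*(-3*j*(3*j - 4) + 4*(3*j - 2)^2)/(j^3*(3*j - 4)^3)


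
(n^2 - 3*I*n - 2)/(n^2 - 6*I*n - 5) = (n - 2*I)/(n - 5*I)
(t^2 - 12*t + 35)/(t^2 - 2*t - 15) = (t - 7)/(t + 3)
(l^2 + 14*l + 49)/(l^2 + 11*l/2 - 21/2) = 2*(l + 7)/(2*l - 3)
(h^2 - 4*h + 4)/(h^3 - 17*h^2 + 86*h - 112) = (h - 2)/(h^2 - 15*h + 56)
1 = 1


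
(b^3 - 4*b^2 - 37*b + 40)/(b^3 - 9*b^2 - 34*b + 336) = (b^2 + 4*b - 5)/(b^2 - b - 42)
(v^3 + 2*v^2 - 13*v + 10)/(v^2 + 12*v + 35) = (v^2 - 3*v + 2)/(v + 7)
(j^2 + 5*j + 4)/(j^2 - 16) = (j + 1)/(j - 4)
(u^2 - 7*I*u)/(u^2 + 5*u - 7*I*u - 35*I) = u/(u + 5)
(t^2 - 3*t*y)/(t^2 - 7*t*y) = (t - 3*y)/(t - 7*y)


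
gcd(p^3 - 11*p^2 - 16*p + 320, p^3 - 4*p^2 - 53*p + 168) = p - 8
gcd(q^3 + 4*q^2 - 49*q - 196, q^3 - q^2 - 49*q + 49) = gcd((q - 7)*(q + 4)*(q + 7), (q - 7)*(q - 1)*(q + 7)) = q^2 - 49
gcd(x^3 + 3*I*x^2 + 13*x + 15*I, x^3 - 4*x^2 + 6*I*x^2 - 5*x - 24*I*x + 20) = x^2 + 6*I*x - 5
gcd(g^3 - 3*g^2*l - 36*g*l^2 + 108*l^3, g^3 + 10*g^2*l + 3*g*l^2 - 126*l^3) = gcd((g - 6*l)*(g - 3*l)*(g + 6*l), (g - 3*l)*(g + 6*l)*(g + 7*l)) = g^2 + 3*g*l - 18*l^2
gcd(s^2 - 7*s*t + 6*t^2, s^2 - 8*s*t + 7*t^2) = s - t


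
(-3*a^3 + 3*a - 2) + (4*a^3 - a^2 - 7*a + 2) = a^3 - a^2 - 4*a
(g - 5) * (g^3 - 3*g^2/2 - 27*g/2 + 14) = g^4 - 13*g^3/2 - 6*g^2 + 163*g/2 - 70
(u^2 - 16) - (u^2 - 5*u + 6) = 5*u - 22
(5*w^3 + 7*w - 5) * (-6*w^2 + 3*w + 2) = -30*w^5 + 15*w^4 - 32*w^3 + 51*w^2 - w - 10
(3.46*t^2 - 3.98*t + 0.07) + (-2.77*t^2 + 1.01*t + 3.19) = 0.69*t^2 - 2.97*t + 3.26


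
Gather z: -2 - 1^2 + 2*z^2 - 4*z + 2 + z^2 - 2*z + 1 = 3*z^2 - 6*z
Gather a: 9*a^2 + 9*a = 9*a^2 + 9*a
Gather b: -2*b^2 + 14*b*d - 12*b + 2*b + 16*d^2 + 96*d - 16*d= -2*b^2 + b*(14*d - 10) + 16*d^2 + 80*d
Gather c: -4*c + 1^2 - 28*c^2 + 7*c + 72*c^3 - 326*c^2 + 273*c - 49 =72*c^3 - 354*c^2 + 276*c - 48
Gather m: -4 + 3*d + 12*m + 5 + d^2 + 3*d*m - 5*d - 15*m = d^2 - 2*d + m*(3*d - 3) + 1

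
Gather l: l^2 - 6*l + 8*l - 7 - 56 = l^2 + 2*l - 63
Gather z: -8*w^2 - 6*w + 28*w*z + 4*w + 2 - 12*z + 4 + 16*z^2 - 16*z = -8*w^2 - 2*w + 16*z^2 + z*(28*w - 28) + 6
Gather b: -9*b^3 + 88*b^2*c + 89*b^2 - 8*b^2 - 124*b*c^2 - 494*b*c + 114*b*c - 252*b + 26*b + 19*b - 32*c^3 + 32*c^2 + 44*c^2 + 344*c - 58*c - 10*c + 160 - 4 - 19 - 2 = -9*b^3 + b^2*(88*c + 81) + b*(-124*c^2 - 380*c - 207) - 32*c^3 + 76*c^2 + 276*c + 135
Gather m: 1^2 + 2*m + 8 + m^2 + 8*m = m^2 + 10*m + 9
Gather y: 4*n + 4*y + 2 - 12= 4*n + 4*y - 10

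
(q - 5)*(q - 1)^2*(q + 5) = q^4 - 2*q^3 - 24*q^2 + 50*q - 25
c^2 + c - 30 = (c - 5)*(c + 6)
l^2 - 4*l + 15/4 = (l - 5/2)*(l - 3/2)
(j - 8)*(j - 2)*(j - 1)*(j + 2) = j^4 - 9*j^3 + 4*j^2 + 36*j - 32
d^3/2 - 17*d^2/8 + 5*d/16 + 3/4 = (d/2 + 1/4)*(d - 4)*(d - 3/4)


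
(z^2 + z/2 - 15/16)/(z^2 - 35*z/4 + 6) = (z + 5/4)/(z - 8)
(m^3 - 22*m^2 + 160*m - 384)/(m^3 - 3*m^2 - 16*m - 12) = (m^2 - 16*m + 64)/(m^2 + 3*m + 2)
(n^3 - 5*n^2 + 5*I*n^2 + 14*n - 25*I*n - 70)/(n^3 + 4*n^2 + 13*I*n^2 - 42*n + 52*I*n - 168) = (n^2 + n*(-5 - 2*I) + 10*I)/(n^2 + n*(4 + 6*I) + 24*I)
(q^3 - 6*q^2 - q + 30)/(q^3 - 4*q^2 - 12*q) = (q^2 - 8*q + 15)/(q*(q - 6))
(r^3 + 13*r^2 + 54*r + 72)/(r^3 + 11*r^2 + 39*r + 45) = (r^2 + 10*r + 24)/(r^2 + 8*r + 15)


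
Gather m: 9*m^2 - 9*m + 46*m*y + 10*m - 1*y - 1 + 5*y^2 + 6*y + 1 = 9*m^2 + m*(46*y + 1) + 5*y^2 + 5*y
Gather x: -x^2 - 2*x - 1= -x^2 - 2*x - 1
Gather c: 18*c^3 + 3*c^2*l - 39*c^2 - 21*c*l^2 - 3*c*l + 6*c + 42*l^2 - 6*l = 18*c^3 + c^2*(3*l - 39) + c*(-21*l^2 - 3*l + 6) + 42*l^2 - 6*l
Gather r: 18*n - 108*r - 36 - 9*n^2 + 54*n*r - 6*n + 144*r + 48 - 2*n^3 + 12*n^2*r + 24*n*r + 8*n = -2*n^3 - 9*n^2 + 20*n + r*(12*n^2 + 78*n + 36) + 12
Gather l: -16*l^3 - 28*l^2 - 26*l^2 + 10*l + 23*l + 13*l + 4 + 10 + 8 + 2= -16*l^3 - 54*l^2 + 46*l + 24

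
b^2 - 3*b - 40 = (b - 8)*(b + 5)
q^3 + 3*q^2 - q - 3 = (q - 1)*(q + 1)*(q + 3)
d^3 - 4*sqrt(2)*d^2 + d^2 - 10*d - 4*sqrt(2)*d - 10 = (d + 1)*(d - 5*sqrt(2))*(d + sqrt(2))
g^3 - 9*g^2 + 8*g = g*(g - 8)*(g - 1)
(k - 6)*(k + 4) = k^2 - 2*k - 24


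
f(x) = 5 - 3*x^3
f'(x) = -9*x^2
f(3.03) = -78.45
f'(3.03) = -82.63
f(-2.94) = 81.24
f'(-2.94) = -77.79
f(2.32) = -32.46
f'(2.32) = -48.44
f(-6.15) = 702.83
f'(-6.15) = -340.40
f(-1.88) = 24.93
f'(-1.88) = -31.81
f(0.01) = 5.00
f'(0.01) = -0.00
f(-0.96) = 7.65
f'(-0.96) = -8.29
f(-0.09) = 5.00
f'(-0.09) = -0.07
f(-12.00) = 5189.00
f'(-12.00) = -1296.00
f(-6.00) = 653.00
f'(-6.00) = -324.00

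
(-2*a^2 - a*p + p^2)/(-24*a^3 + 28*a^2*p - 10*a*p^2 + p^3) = (a + p)/(12*a^2 - 8*a*p + p^2)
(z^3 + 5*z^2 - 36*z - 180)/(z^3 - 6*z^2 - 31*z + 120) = (z^2 - 36)/(z^2 - 11*z + 24)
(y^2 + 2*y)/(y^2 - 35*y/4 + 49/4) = 4*y*(y + 2)/(4*y^2 - 35*y + 49)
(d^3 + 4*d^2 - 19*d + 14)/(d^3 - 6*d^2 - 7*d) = (-d^3 - 4*d^2 + 19*d - 14)/(d*(-d^2 + 6*d + 7))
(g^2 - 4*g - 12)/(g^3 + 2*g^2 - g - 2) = (g - 6)/(g^2 - 1)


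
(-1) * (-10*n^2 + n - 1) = 10*n^2 - n + 1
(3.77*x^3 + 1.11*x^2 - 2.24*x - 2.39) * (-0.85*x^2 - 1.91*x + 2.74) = -3.2045*x^5 - 8.1442*x^4 + 10.1137*x^3 + 9.3513*x^2 - 1.5727*x - 6.5486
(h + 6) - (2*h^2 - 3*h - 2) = -2*h^2 + 4*h + 8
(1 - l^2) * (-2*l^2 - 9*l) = 2*l^4 + 9*l^3 - 2*l^2 - 9*l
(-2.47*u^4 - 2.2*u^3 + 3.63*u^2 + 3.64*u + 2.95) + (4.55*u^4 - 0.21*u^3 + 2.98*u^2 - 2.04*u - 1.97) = 2.08*u^4 - 2.41*u^3 + 6.61*u^2 + 1.6*u + 0.98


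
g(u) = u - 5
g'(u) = 1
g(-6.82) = -11.82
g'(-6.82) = 1.00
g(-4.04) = -9.04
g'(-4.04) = 1.00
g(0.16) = -4.84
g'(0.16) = 1.00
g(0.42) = -4.58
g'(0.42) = 1.00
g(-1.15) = -6.15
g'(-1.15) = 1.00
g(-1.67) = -6.67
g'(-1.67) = 1.00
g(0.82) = -4.18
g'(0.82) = 1.00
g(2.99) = -2.01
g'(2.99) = 1.00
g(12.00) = 7.00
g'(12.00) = 1.00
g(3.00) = -2.00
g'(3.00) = 1.00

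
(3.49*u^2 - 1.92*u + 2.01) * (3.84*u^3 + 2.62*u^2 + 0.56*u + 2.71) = 13.4016*u^5 + 1.771*u^4 + 4.6424*u^3 + 13.6489*u^2 - 4.0776*u + 5.4471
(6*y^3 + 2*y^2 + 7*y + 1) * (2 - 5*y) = -30*y^4 + 2*y^3 - 31*y^2 + 9*y + 2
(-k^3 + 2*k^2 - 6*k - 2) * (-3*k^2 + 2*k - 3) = 3*k^5 - 8*k^4 + 25*k^3 - 12*k^2 + 14*k + 6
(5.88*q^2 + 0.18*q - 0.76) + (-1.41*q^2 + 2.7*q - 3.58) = 4.47*q^2 + 2.88*q - 4.34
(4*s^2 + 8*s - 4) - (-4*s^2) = 8*s^2 + 8*s - 4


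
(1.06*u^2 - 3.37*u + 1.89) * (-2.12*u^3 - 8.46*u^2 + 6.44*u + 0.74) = -2.2472*u^5 - 1.8232*u^4 + 31.3298*u^3 - 36.9078*u^2 + 9.6778*u + 1.3986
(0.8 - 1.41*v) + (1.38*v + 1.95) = 2.75 - 0.03*v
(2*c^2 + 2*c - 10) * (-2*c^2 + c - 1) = -4*c^4 - 2*c^3 + 20*c^2 - 12*c + 10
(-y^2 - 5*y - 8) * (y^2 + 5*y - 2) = -y^4 - 10*y^3 - 31*y^2 - 30*y + 16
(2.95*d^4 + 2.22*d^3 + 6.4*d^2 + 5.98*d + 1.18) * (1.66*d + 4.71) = 4.897*d^5 + 17.5797*d^4 + 21.0802*d^3 + 40.0708*d^2 + 30.1246*d + 5.5578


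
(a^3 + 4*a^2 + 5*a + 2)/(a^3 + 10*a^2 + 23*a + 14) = (a + 1)/(a + 7)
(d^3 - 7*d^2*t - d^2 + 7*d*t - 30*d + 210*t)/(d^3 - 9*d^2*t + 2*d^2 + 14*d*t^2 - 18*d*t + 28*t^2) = (-d^2 + d + 30)/(-d^2 + 2*d*t - 2*d + 4*t)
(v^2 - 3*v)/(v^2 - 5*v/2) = 2*(v - 3)/(2*v - 5)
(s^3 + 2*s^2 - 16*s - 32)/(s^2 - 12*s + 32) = (s^2 + 6*s + 8)/(s - 8)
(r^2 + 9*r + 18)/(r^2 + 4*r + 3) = (r + 6)/(r + 1)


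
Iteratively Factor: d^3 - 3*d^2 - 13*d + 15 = (d + 3)*(d^2 - 6*d + 5) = (d - 5)*(d + 3)*(d - 1)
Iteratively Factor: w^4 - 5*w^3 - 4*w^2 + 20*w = (w - 2)*(w^3 - 3*w^2 - 10*w) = (w - 2)*(w + 2)*(w^2 - 5*w) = (w - 5)*(w - 2)*(w + 2)*(w)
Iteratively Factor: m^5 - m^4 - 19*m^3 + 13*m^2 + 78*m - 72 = (m - 1)*(m^4 - 19*m^2 - 6*m + 72) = (m - 2)*(m - 1)*(m^3 + 2*m^2 - 15*m - 36) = (m - 4)*(m - 2)*(m - 1)*(m^2 + 6*m + 9) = (m - 4)*(m - 2)*(m - 1)*(m + 3)*(m + 3)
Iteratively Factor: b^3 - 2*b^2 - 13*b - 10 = (b + 1)*(b^2 - 3*b - 10) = (b + 1)*(b + 2)*(b - 5)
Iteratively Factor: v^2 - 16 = (v + 4)*(v - 4)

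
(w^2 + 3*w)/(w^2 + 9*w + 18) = w/(w + 6)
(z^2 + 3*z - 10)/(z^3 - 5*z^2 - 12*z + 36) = (z + 5)/(z^2 - 3*z - 18)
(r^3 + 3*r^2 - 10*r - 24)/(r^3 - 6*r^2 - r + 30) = (r + 4)/(r - 5)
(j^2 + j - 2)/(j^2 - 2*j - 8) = (j - 1)/(j - 4)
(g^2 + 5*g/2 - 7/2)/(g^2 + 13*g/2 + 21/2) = (g - 1)/(g + 3)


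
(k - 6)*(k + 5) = k^2 - k - 30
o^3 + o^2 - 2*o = o*(o - 1)*(o + 2)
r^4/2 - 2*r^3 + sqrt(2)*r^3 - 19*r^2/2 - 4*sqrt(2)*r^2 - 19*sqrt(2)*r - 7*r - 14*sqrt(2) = (r/2 + sqrt(2))*(r - 7)*(r + 1)*(r + 2)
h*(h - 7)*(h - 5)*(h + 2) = h^4 - 10*h^3 + 11*h^2 + 70*h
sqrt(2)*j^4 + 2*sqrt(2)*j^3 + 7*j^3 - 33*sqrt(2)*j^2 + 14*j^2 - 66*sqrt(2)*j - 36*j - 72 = (j + 2)*(j - 3*sqrt(2))*(j + 6*sqrt(2))*(sqrt(2)*j + 1)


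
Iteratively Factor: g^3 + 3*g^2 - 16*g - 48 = (g + 4)*(g^2 - g - 12) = (g + 3)*(g + 4)*(g - 4)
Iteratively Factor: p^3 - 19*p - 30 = (p - 5)*(p^2 + 5*p + 6) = (p - 5)*(p + 3)*(p + 2)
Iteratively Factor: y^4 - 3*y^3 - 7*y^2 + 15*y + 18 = (y - 3)*(y^3 - 7*y - 6) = (y - 3)*(y + 2)*(y^2 - 2*y - 3) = (y - 3)^2*(y + 2)*(y + 1)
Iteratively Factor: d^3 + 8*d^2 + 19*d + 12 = (d + 1)*(d^2 + 7*d + 12) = (d + 1)*(d + 4)*(d + 3)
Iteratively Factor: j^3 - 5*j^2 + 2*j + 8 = (j - 2)*(j^2 - 3*j - 4) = (j - 4)*(j - 2)*(j + 1)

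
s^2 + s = s*(s + 1)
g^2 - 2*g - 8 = (g - 4)*(g + 2)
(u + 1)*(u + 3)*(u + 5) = u^3 + 9*u^2 + 23*u + 15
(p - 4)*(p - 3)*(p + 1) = p^3 - 6*p^2 + 5*p + 12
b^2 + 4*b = b*(b + 4)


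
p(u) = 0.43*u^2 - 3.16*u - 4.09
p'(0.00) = -3.16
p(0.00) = -4.09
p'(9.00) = 4.58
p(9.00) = 2.30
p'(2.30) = -1.18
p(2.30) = -9.08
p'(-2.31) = -5.15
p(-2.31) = 5.50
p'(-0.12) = -3.26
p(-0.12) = -3.70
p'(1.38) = -1.97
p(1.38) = -7.63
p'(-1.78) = -4.69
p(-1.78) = 2.90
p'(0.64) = -2.61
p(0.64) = -5.94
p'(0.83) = -2.45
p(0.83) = -6.42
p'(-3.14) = -5.86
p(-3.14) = 10.07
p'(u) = 0.86*u - 3.16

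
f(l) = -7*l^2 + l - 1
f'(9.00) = -125.00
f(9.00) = -559.00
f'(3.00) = -41.00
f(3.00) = -61.00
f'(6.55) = -90.70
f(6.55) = -294.77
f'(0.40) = -4.60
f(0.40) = -1.72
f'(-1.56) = 22.84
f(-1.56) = -19.60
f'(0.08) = -0.12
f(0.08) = -0.96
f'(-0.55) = 8.70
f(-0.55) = -3.67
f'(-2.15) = 31.10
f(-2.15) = -35.51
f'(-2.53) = 36.42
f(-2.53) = -48.34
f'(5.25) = -72.50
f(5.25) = -188.69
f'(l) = 1 - 14*l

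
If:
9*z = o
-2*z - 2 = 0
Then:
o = -9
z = -1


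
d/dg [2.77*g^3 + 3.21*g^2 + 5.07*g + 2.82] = 8.31*g^2 + 6.42*g + 5.07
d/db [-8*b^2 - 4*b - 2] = -16*b - 4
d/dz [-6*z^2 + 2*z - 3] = 2 - 12*z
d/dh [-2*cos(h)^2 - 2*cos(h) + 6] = 2*sin(h) + 2*sin(2*h)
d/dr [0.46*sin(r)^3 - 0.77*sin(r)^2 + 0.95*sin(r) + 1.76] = (1.38*sin(r)^2 - 1.54*sin(r) + 0.95)*cos(r)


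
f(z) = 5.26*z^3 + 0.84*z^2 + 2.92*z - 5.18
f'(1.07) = 22.78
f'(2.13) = 78.09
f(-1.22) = -17.04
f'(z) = 15.78*z^2 + 1.68*z + 2.92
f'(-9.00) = 1265.98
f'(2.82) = 133.15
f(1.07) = 5.35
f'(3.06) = 155.82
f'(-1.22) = 24.36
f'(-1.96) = 60.25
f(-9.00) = -3797.96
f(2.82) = 127.69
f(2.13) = 55.68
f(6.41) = 1433.40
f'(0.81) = 14.63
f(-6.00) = -1128.62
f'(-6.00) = 560.92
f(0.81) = 0.53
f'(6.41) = 662.06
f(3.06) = 162.33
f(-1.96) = -47.28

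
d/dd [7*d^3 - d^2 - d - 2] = 21*d^2 - 2*d - 1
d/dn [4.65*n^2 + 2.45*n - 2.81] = 9.3*n + 2.45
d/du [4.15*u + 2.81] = 4.15000000000000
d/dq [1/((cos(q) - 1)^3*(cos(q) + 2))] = (4*cos(q) + 5)*sin(q)/((cos(q) - 1)^4*(cos(q) + 2)^2)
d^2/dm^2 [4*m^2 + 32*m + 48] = 8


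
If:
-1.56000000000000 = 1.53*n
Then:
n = -1.02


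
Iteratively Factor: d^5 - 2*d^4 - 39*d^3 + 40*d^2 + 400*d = (d - 5)*(d^4 + 3*d^3 - 24*d^2 - 80*d) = (d - 5)*(d + 4)*(d^3 - d^2 - 20*d) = d*(d - 5)*(d + 4)*(d^2 - d - 20) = d*(d - 5)*(d + 4)^2*(d - 5)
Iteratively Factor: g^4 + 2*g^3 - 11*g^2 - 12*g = (g - 3)*(g^3 + 5*g^2 + 4*g) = g*(g - 3)*(g^2 + 5*g + 4) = g*(g - 3)*(g + 4)*(g + 1)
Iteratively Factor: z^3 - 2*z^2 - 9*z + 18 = (z - 2)*(z^2 - 9) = (z - 3)*(z - 2)*(z + 3)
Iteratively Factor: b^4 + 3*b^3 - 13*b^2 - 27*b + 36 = (b + 4)*(b^3 - b^2 - 9*b + 9) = (b - 1)*(b + 4)*(b^2 - 9) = (b - 1)*(b + 3)*(b + 4)*(b - 3)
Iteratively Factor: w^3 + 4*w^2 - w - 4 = (w + 1)*(w^2 + 3*w - 4) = (w - 1)*(w + 1)*(w + 4)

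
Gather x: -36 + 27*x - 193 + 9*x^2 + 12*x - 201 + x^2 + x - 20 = 10*x^2 + 40*x - 450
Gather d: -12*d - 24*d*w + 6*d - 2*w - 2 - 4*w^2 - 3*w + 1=d*(-24*w - 6) - 4*w^2 - 5*w - 1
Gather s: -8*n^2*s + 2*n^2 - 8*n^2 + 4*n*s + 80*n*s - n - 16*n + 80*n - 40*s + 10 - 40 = -6*n^2 + 63*n + s*(-8*n^2 + 84*n - 40) - 30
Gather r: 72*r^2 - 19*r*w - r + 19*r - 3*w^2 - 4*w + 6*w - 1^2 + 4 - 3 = 72*r^2 + r*(18 - 19*w) - 3*w^2 + 2*w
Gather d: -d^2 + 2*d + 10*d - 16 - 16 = -d^2 + 12*d - 32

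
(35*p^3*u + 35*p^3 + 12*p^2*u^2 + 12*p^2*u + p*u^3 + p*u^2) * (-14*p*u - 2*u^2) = -490*p^4*u^2 - 490*p^4*u - 238*p^3*u^3 - 238*p^3*u^2 - 38*p^2*u^4 - 38*p^2*u^3 - 2*p*u^5 - 2*p*u^4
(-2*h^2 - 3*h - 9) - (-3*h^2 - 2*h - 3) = h^2 - h - 6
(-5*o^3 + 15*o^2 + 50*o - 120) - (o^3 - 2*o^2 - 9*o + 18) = -6*o^3 + 17*o^2 + 59*o - 138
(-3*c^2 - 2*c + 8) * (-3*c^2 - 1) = 9*c^4 + 6*c^3 - 21*c^2 + 2*c - 8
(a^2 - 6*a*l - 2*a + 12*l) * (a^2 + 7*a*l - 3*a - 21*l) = a^4 + a^3*l - 5*a^3 - 42*a^2*l^2 - 5*a^2*l + 6*a^2 + 210*a*l^2 + 6*a*l - 252*l^2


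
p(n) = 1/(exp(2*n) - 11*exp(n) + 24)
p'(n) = (-2*exp(2*n) + 11*exp(n))/(exp(2*n) - 11*exp(n) + 24)^2 = (11 - 2*exp(n))*exp(n)/(exp(2*n) - 11*exp(n) + 24)^2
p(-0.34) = 0.06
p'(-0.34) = 0.02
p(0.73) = 0.18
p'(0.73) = 0.47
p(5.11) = 0.00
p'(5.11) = -0.00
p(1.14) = -1.62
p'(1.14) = 38.89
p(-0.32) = 0.06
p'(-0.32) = 0.03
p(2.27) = 0.09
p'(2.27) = -0.64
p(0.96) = 0.48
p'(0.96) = 3.45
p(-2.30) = 0.04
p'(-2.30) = 0.00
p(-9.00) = 0.04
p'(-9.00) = 0.00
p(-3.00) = 0.04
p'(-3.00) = 0.00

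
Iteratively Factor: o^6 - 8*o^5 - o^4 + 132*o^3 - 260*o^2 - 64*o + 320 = (o + 4)*(o^5 - 12*o^4 + 47*o^3 - 56*o^2 - 36*o + 80) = (o - 5)*(o + 4)*(o^4 - 7*o^3 + 12*o^2 + 4*o - 16) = (o - 5)*(o + 1)*(o + 4)*(o^3 - 8*o^2 + 20*o - 16) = (o - 5)*(o - 4)*(o + 1)*(o + 4)*(o^2 - 4*o + 4) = (o - 5)*(o - 4)*(o - 2)*(o + 1)*(o + 4)*(o - 2)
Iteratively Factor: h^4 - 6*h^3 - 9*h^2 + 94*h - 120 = (h - 2)*(h^3 - 4*h^2 - 17*h + 60) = (h - 3)*(h - 2)*(h^2 - h - 20) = (h - 3)*(h - 2)*(h + 4)*(h - 5)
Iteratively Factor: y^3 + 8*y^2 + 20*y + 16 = (y + 2)*(y^2 + 6*y + 8) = (y + 2)^2*(y + 4)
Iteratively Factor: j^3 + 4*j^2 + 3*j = (j + 3)*(j^2 + j) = j*(j + 3)*(j + 1)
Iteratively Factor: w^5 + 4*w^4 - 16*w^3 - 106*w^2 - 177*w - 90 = (w + 3)*(w^4 + w^3 - 19*w^2 - 49*w - 30) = (w + 2)*(w + 3)*(w^3 - w^2 - 17*w - 15) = (w - 5)*(w + 2)*(w + 3)*(w^2 + 4*w + 3) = (w - 5)*(w + 1)*(w + 2)*(w + 3)*(w + 3)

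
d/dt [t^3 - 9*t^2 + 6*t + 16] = 3*t^2 - 18*t + 6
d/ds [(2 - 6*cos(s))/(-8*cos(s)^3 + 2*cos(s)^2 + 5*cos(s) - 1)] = 4*(24*cos(s)^3 - 15*cos(s)^2 + 2*cos(s) + 1)*sin(s)/(-cos(s) + cos(2*s) - 2*cos(3*s))^2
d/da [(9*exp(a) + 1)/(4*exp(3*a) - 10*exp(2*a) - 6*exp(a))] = (-36*exp(3*a) + 39*exp(2*a) + 10*exp(a) + 3)*exp(-a)/(2*(4*exp(4*a) - 20*exp(3*a) + 13*exp(2*a) + 30*exp(a) + 9))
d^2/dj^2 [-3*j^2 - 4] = -6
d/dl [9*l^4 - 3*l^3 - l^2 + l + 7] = 36*l^3 - 9*l^2 - 2*l + 1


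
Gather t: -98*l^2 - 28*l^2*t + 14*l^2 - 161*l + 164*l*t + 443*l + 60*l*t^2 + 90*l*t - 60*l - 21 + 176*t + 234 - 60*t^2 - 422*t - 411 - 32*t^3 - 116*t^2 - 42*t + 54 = -84*l^2 + 222*l - 32*t^3 + t^2*(60*l - 176) + t*(-28*l^2 + 254*l - 288) - 144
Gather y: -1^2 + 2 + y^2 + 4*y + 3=y^2 + 4*y + 4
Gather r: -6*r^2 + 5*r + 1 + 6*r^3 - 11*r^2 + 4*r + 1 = 6*r^3 - 17*r^2 + 9*r + 2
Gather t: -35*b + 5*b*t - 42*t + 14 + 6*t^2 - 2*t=-35*b + 6*t^2 + t*(5*b - 44) + 14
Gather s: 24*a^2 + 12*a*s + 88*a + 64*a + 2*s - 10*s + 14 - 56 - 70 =24*a^2 + 152*a + s*(12*a - 8) - 112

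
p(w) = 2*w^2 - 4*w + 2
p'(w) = 4*w - 4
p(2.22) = 2.98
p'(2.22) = 4.88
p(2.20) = 2.88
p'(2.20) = 4.80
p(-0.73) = 5.99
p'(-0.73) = -6.92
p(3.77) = 15.35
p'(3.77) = 11.08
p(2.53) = 4.68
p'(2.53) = 6.12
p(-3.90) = 48.02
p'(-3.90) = -19.60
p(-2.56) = 25.35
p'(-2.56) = -14.24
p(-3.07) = 33.13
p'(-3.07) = -16.28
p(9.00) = 128.00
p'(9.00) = 32.00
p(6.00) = 50.00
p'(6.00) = 20.00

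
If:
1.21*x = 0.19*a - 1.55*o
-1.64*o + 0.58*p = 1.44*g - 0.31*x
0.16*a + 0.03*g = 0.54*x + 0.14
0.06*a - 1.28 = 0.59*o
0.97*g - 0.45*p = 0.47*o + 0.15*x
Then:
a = 7.45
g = 18.54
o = -1.41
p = 40.44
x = 2.98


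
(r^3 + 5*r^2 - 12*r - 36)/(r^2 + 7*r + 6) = (r^2 - r - 6)/(r + 1)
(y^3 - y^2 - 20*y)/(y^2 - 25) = y*(y + 4)/(y + 5)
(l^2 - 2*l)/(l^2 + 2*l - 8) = l/(l + 4)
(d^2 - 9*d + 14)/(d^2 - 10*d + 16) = (d - 7)/(d - 8)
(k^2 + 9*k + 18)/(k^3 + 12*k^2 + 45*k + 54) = 1/(k + 3)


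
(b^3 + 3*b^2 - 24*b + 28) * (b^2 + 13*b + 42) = b^5 + 16*b^4 + 57*b^3 - 158*b^2 - 644*b + 1176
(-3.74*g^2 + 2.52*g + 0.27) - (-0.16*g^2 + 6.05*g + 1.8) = -3.58*g^2 - 3.53*g - 1.53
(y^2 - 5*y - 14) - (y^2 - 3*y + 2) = -2*y - 16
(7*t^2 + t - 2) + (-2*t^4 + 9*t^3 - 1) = -2*t^4 + 9*t^3 + 7*t^2 + t - 3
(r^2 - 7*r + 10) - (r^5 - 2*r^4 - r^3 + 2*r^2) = -r^5 + 2*r^4 + r^3 - r^2 - 7*r + 10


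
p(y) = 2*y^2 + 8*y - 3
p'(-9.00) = -28.00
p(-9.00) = 87.00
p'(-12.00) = -40.00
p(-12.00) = 189.00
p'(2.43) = 17.72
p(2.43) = 28.25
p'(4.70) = 26.80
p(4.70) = 78.78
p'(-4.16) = -8.64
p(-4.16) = -1.67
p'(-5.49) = -13.96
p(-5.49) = 13.36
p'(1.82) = 15.28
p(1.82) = 18.18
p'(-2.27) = -1.08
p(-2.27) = -10.85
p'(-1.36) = 2.56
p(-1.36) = -10.18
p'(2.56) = 18.24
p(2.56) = 30.59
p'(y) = 4*y + 8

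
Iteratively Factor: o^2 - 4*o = (o)*(o - 4)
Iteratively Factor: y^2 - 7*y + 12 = (y - 4)*(y - 3)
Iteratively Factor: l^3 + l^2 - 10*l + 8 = (l - 2)*(l^2 + 3*l - 4) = (l - 2)*(l + 4)*(l - 1)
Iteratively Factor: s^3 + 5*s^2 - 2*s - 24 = (s + 3)*(s^2 + 2*s - 8) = (s - 2)*(s + 3)*(s + 4)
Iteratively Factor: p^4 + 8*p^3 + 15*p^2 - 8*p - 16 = (p + 4)*(p^3 + 4*p^2 - p - 4) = (p + 1)*(p + 4)*(p^2 + 3*p - 4) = (p + 1)*(p + 4)^2*(p - 1)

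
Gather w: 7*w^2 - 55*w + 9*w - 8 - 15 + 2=7*w^2 - 46*w - 21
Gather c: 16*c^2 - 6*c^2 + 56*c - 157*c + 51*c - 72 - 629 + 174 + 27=10*c^2 - 50*c - 500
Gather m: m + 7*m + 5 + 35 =8*m + 40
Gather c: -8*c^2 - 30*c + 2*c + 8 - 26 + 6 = -8*c^2 - 28*c - 12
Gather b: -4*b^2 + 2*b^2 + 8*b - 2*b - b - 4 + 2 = -2*b^2 + 5*b - 2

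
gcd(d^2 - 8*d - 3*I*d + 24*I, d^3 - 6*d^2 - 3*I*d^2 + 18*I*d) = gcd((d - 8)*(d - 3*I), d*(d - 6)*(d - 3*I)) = d - 3*I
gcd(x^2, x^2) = x^2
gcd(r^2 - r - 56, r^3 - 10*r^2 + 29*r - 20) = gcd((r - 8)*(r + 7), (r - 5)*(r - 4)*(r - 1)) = 1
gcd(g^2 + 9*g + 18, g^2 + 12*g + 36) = g + 6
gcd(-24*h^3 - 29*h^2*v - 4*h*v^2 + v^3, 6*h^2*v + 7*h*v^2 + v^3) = h + v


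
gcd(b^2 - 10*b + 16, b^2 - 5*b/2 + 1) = b - 2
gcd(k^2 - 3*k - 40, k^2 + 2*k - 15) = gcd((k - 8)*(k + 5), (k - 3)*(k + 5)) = k + 5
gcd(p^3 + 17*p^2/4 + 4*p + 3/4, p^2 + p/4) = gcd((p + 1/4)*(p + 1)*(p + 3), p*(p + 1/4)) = p + 1/4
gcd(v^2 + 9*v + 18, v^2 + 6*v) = v + 6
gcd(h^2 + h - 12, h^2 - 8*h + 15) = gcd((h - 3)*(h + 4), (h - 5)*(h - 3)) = h - 3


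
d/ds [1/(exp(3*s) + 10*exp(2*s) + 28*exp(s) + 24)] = (-3*exp(2*s) - 20*exp(s) - 28)*exp(s)/(exp(3*s) + 10*exp(2*s) + 28*exp(s) + 24)^2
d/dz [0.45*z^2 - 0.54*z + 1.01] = 0.9*z - 0.54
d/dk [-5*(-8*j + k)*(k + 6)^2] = 5*(k + 6)*(16*j - 3*k - 6)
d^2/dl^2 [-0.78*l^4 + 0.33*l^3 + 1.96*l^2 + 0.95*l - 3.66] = -9.36*l^2 + 1.98*l + 3.92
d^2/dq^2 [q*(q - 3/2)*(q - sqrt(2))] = 6*q - 3 - 2*sqrt(2)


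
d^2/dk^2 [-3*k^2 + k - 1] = -6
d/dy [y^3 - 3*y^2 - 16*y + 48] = 3*y^2 - 6*y - 16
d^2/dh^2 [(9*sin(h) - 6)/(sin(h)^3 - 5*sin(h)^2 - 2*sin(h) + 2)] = 3*(-12*sin(h)^7 + 63*sin(h)^6 - 191*sin(h)^5 + 186*sin(h)^4 + 166*sin(h)^3 - 272*sin(h)^2 + 80*sin(h) - 32)/(sin(h)^3 - 5*sin(h)^2 - 2*sin(h) + 2)^3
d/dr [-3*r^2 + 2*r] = 2 - 6*r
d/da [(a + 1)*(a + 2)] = 2*a + 3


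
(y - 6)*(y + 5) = y^2 - y - 30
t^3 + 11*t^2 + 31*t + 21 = (t + 1)*(t + 3)*(t + 7)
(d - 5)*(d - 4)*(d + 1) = d^3 - 8*d^2 + 11*d + 20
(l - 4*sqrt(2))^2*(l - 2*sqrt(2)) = l^3 - 10*sqrt(2)*l^2 + 64*l - 64*sqrt(2)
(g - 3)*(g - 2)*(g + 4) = g^3 - g^2 - 14*g + 24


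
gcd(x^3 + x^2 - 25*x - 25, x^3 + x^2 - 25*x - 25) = x^3 + x^2 - 25*x - 25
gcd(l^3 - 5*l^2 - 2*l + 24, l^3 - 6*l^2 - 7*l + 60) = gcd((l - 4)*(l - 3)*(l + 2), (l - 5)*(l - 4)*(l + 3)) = l - 4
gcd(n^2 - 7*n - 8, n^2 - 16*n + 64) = n - 8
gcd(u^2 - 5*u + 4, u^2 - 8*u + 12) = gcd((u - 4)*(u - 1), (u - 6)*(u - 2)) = 1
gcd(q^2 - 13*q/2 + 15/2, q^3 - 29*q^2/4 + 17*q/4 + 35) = q - 5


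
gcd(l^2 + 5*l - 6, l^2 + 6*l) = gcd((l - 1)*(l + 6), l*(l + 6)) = l + 6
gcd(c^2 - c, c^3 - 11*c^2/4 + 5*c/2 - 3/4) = c - 1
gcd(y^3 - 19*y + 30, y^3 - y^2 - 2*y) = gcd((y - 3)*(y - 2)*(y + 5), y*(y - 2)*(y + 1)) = y - 2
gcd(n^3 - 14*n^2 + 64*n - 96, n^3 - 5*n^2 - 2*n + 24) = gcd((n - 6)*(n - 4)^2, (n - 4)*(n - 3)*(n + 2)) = n - 4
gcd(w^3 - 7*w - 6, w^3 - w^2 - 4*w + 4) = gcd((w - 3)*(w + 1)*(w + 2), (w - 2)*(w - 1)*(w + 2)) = w + 2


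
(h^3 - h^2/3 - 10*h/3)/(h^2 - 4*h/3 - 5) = h*(h - 2)/(h - 3)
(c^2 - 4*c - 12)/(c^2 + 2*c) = (c - 6)/c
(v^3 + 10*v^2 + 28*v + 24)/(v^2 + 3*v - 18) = (v^2 + 4*v + 4)/(v - 3)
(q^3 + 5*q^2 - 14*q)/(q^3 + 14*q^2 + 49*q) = (q - 2)/(q + 7)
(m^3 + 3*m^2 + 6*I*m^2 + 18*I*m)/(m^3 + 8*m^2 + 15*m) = (m + 6*I)/(m + 5)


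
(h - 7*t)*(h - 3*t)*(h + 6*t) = h^3 - 4*h^2*t - 39*h*t^2 + 126*t^3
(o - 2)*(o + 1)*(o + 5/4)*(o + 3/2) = o^4 + 7*o^3/4 - 23*o^2/8 - 59*o/8 - 15/4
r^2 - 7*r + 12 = (r - 4)*(r - 3)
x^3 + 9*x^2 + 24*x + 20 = (x + 2)^2*(x + 5)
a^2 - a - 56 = (a - 8)*(a + 7)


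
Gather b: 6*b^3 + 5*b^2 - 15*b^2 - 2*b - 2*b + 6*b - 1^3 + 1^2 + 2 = 6*b^3 - 10*b^2 + 2*b + 2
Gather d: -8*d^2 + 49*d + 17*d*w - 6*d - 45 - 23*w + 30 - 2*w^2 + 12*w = -8*d^2 + d*(17*w + 43) - 2*w^2 - 11*w - 15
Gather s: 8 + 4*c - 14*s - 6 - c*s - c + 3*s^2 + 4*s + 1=3*c + 3*s^2 + s*(-c - 10) + 3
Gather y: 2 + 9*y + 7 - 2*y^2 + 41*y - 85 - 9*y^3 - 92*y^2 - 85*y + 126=-9*y^3 - 94*y^2 - 35*y + 50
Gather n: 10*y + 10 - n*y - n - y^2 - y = n*(-y - 1) - y^2 + 9*y + 10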